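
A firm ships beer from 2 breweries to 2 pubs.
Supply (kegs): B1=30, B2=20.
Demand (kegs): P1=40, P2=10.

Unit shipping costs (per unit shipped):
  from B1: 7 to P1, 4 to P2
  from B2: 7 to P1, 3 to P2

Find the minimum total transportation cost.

310

A cheapest plan:
  B1–P1: 30 × 7 = 210
  B2–P1: 10 × 7 = 70
  B2–P2: 10 × 3 = 30
Total = 210 + 70 + 30 = 310.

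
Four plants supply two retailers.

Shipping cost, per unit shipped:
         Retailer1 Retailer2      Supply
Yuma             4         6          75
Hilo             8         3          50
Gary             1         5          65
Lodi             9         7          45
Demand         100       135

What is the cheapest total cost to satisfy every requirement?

An optimal shipping plan:
  Yuma–Retailer1: 35 × 4 = 140
  Yuma–Retailer2: 40 × 6 = 240
  Hilo–Retailer2: 50 × 3 = 150
  Gary–Retailer1: 65 × 1 = 65
  Lodi–Retailer2: 45 × 7 = 315
Total = 140 + 240 + 150 + 65 + 315 = 910.
(Supply check: Yuma ships 75; Hilo ships 50; Gary ships 65; Lodi ships 45.)

910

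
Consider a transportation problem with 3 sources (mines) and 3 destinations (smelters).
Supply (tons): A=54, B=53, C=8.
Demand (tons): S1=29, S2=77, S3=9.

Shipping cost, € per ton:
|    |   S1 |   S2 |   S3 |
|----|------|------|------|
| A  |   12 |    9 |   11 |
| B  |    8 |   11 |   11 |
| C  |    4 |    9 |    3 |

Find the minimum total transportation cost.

1006

One minimum-cost allocation:
  A→S2: 54 × €9 = €486
  B→S1: 29 × €8 = €232
  B→S2: 23 × €11 = €253
  B→S3: 1 × €11 = €11
  C→S3: 8 × €3 = €24
Total = 486 + 232 + 253 + 11 + 24 = €1006.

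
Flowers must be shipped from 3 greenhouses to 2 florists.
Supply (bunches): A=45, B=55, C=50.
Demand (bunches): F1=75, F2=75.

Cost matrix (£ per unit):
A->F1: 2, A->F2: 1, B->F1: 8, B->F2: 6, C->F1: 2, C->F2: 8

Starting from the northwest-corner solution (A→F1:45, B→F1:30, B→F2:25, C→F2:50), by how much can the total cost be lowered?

Current plan cost = 45·2 + 30·8 + 25·6 + 50·8 = £880.
Optimal plan:
  A->F1: 25 × £2 = £50
  A->F2: 20 × £1 = £20
  B->F2: 55 × £6 = £330
  C->F1: 50 × £2 = £100
Optimal cost = £500.
Saving = 880 − 500 = £380.

380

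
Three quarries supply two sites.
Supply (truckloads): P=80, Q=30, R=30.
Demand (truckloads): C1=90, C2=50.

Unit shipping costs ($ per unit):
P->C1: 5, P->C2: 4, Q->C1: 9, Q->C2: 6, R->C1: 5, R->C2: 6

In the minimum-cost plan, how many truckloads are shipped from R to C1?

30

Optimal shipments:
  P to C1: 60 × $5 = $300
  P to C2: 20 × $4 = $80
  Q to C2: 30 × $6 = $180
  R to C1: 30 × $5 = $150
Total cost = $710.
So R→C1 carries 30 truckloads.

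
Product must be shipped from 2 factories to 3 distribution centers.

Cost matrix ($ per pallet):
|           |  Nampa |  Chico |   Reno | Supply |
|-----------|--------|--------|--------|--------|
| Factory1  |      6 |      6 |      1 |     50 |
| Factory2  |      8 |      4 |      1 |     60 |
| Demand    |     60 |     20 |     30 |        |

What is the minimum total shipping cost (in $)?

490

A cheapest plan:
  Factory1→Nampa: 50 × $6 = $300
  Factory2→Nampa: 10 × $8 = $80
  Factory2→Chico: 20 × $4 = $80
  Factory2→Reno: 30 × $1 = $30
Total = 300 + 80 + 80 + 30 = $490.
(Supply check: Factory1 ships 50; Factory2 ships 60.)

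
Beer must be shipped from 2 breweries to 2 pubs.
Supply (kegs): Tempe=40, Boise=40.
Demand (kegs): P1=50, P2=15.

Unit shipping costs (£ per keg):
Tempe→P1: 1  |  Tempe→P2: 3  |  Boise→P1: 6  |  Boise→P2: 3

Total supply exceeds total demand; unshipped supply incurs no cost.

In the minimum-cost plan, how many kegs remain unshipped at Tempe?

0

An optimal plan:
  Tempe→P1: 40 × £1 = £40
  Boise→P1: 10 × £6 = £60
  Boise→P2: 15 × £3 = £45
Total cost = £145.
Tempe ships 40 of its 40, leaving 0.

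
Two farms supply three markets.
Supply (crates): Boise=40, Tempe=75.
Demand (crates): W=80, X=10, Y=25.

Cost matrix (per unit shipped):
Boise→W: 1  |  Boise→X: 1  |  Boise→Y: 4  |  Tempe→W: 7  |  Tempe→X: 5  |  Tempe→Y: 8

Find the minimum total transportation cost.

Optimal allocation:
  Boise–W: 40 crates
  Tempe–W: 40 crates
  Tempe–X: 10 crates
  Tempe–Y: 25 crates
Total cost = 570.
(Supply check: Boise ships 40; Tempe ships 75.)

570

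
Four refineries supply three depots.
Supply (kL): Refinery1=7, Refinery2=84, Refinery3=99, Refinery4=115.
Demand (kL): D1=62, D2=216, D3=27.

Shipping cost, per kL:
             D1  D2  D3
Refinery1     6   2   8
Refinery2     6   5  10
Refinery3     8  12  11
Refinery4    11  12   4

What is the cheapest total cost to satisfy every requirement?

A cheapest plan:
  Refinery1->D2: 7 kL
  Refinery2->D2: 84 kL
  Refinery3->D1: 62 kL
  Refinery3->D2: 37 kL
  Refinery4->D2: 88 kL
  Refinery4->D3: 27 kL
Total cost = 2538.

2538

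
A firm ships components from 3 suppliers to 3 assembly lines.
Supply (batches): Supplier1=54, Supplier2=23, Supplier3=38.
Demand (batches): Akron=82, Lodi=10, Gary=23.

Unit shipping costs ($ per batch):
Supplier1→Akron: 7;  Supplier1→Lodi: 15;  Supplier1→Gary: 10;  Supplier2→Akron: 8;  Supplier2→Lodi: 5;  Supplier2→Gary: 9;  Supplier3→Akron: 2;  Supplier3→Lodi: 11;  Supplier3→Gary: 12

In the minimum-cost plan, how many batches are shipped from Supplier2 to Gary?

13

Optimal shipments:
  Supplier1–Akron: 44 × $7 = $308
  Supplier1–Gary: 10 × $10 = $100
  Supplier2–Lodi: 10 × $5 = $50
  Supplier2–Gary: 13 × $9 = $117
  Supplier3–Akron: 38 × $2 = $76
Total cost = $651.
So Supplier2→Gary carries 13 batches.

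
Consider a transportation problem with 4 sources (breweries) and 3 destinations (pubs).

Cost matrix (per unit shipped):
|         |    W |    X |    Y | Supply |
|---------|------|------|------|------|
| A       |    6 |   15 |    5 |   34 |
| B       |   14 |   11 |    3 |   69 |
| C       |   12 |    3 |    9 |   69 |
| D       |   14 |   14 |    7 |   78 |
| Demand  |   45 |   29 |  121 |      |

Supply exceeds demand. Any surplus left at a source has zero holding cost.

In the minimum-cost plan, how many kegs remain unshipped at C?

An optimal plan:
  A→W: 34 × 6 = 204
  B→Y: 69 × 3 = 207
  C→W: 11 × 12 = 132
  C→X: 29 × 3 = 87
  D→Y: 52 × 7 = 364
Total cost = 994.
C ships 40 of its 69, leaving 29.

29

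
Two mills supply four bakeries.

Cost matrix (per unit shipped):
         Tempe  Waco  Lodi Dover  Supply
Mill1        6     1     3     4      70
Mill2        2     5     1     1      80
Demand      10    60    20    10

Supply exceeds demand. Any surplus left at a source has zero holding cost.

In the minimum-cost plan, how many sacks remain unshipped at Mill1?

Minimum-cost shipments:
  Mill1->Waco: 60 × 1 = 60
  Mill2->Tempe: 10 × 2 = 20
  Mill2->Lodi: 20 × 1 = 20
  Mill2->Dover: 10 × 1 = 10
Total cost = 110.
Mill1 ships 60 of its 70, leaving 10.

10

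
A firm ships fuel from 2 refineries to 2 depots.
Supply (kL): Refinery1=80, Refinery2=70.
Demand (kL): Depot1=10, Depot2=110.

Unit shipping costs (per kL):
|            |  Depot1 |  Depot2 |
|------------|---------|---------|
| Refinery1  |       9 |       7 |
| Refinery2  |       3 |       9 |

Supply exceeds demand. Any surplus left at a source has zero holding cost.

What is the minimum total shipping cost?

860

A cheapest plan:
  Refinery1 to Depot2: 80 × 7 = 560
  Refinery2 to Depot1: 10 × 3 = 30
  Refinery2 to Depot2: 30 × 9 = 270
Total = 560 + 30 + 270 = 860.
(Supply check: Refinery1 ships 80; Refinery2 ships 40.)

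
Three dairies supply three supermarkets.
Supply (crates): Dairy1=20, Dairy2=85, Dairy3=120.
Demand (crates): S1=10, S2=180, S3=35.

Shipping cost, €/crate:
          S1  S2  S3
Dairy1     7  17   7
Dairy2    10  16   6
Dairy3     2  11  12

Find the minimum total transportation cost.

An optimal shipping plan:
  Dairy1–S1: 10 × €7 = €70
  Dairy1–S2: 10 × €17 = €170
  Dairy2–S2: 50 × €16 = €800
  Dairy2–S3: 35 × €6 = €210
  Dairy3–S2: 120 × €11 = €1320
Total = 70 + 170 + 800 + 210 + 1320 = €2570.

2570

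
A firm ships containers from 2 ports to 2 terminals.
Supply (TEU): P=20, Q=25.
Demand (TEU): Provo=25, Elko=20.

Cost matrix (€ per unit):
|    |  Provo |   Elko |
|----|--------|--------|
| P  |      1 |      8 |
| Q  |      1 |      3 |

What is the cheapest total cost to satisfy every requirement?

85

A cheapest plan:
  P to Provo: 20 × €1 = €20
  Q to Provo: 5 × €1 = €5
  Q to Elko: 20 × €3 = €60
Total = 20 + 5 + 60 = €85.
(Supply check: P ships 20; Q ships 25.)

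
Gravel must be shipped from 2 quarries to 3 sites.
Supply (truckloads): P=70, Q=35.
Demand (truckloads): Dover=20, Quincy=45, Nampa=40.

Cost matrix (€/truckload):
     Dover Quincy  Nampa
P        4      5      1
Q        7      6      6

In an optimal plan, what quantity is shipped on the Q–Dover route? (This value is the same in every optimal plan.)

0

The minimum-cost plan:
  P–Dover: 20 × €4 = €80
  P–Quincy: 10 × €5 = €50
  P–Nampa: 40 × €1 = €40
  Q–Quincy: 35 × €6 = €210
Total cost = €380.
The route Q→Dover is not used.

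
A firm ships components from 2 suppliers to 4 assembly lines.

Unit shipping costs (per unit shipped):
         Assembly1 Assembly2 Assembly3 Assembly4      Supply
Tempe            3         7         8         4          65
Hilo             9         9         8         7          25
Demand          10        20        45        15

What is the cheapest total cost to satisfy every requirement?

590

A cheapest plan:
  Tempe→Assembly1: 10 × 3 = 30
  Tempe→Assembly2: 20 × 7 = 140
  Tempe→Assembly3: 20 × 8 = 160
  Tempe→Assembly4: 15 × 4 = 60
  Hilo→Assembly3: 25 × 8 = 200
Total = 30 + 140 + 160 + 60 + 200 = 590.
(Supply check: Tempe ships 65; Hilo ships 25.)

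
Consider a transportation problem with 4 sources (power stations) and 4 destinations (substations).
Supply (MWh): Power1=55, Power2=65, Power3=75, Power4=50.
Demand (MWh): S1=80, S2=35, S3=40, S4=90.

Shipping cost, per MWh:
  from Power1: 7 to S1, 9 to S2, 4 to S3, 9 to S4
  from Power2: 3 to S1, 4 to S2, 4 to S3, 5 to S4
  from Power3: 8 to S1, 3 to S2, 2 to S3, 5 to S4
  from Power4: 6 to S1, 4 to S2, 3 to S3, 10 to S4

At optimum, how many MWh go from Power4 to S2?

35

The minimum-cost plan:
  Power1 to S1: 30 × 7 = 210
  Power1 to S3: 25 × 4 = 100
  Power2 to S1: 50 × 3 = 150
  Power2 to S4: 15 × 5 = 75
  Power3 to S4: 75 × 5 = 375
  Power4 to S2: 35 × 4 = 140
  Power4 to S3: 15 × 3 = 45
Total cost = 1095.
So Power4→S2 carries 35 MWh.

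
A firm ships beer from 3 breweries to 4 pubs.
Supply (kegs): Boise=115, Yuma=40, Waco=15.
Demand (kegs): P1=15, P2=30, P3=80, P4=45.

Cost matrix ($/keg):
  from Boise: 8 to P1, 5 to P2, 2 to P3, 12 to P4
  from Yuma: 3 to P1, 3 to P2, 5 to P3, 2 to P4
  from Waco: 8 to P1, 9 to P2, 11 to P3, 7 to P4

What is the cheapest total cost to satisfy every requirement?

Optimal allocation:
  Boise to P1: 5 kegs
  Boise to P2: 30 kegs
  Boise to P3: 80 kegs
  Yuma to P4: 40 kegs
  Waco to P1: 10 kegs
  Waco to P4: 5 kegs
Total cost = $545.
(Supply check: Boise ships 115; Yuma ships 40; Waco ships 15.)

545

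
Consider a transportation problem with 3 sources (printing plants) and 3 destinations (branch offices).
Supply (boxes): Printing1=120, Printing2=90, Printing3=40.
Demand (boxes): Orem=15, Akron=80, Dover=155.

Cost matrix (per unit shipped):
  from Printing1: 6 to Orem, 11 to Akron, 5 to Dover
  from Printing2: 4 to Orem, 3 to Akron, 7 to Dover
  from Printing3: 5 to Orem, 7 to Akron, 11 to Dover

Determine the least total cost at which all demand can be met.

1260

Optimal allocation:
  Printing1->Dover: 120 × 5 = 600
  Printing2->Akron: 55 × 3 = 165
  Printing2->Dover: 35 × 7 = 245
  Printing3->Orem: 15 × 5 = 75
  Printing3->Akron: 25 × 7 = 175
Total = 600 + 165 + 245 + 75 + 175 = 1260.
(Supply check: Printing1 ships 120; Printing2 ships 90; Printing3 ships 40.)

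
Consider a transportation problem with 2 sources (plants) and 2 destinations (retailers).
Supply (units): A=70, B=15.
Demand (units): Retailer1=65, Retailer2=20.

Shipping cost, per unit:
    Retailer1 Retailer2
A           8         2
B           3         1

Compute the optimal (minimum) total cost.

A cheapest plan:
  A->Retailer1: 50 × 8 = 400
  A->Retailer2: 20 × 2 = 40
  B->Retailer1: 15 × 3 = 45
Total = 400 + 40 + 45 = 485.

485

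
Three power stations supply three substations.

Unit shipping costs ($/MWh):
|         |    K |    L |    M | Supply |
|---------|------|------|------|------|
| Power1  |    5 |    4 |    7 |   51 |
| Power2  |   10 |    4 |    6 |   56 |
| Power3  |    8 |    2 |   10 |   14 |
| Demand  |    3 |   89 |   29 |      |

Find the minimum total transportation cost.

Optimal allocation:
  Power1→K: 3 MWh
  Power1→L: 48 MWh
  Power2→L: 27 MWh
  Power2→M: 29 MWh
  Power3→L: 14 MWh
Total cost = $517.

517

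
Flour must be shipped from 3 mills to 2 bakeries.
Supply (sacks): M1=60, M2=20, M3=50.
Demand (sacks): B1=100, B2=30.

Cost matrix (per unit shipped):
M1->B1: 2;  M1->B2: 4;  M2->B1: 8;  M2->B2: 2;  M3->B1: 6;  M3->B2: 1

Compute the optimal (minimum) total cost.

A cheapest plan:
  M1->B1: 60 sacks
  M2->B2: 20 sacks
  M3->B1: 40 sacks
  M3->B2: 10 sacks
Total cost = 410.

410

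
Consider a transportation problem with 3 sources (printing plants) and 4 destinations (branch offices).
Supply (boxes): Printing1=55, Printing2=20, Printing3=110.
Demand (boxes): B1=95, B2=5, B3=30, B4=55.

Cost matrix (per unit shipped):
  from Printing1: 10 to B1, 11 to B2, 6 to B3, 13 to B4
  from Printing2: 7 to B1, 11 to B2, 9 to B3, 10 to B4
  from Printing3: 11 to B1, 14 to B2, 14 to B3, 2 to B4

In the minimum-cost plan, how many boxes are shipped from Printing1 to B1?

20

Optimal shipments:
  Printing1–B1: 20 boxes
  Printing1–B2: 5 boxes
  Printing1–B3: 30 boxes
  Printing2–B1: 20 boxes
  Printing3–B1: 55 boxes
  Printing3–B4: 55 boxes
Total cost = 1290.
So Printing1→B1 carries 20 boxes.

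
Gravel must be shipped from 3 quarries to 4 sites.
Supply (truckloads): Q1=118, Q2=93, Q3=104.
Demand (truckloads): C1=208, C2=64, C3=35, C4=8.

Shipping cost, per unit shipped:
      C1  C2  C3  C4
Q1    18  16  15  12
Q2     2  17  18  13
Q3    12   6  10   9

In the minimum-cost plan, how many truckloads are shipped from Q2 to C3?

Solving gives:
  Q1 to C1: 75 × 18 = 1350
  Q1 to C3: 35 × 15 = 525
  Q1 to C4: 8 × 12 = 96
  Q2 to C1: 93 × 2 = 186
  Q3 to C1: 40 × 12 = 480
  Q3 to C2: 64 × 6 = 384
Total cost = 3021.
The route Q2→C3 is not used.

0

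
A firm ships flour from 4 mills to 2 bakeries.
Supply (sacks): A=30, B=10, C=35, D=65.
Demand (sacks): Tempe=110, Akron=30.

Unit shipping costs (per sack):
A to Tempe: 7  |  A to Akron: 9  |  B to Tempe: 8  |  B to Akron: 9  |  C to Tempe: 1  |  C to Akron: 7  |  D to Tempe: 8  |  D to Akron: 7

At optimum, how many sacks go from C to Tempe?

35

The minimum-cost plan:
  A→Tempe: 30 sacks
  B→Tempe: 10 sacks
  C→Tempe: 35 sacks
  D→Tempe: 35 sacks
  D→Akron: 30 sacks
Total cost = 815.
So C→Tempe carries 35 sacks.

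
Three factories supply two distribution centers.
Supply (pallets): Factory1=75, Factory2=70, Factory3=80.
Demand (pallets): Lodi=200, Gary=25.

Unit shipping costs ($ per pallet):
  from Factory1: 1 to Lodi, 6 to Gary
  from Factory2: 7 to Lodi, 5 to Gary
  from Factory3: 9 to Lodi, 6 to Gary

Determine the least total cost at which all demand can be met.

1210

A cheapest plan:
  Factory1→Lodi: 75 × $1 = $75
  Factory2→Lodi: 70 × $7 = $490
  Factory3→Lodi: 55 × $9 = $495
  Factory3→Gary: 25 × $6 = $150
Total = 75 + 490 + 495 + 150 = $1210.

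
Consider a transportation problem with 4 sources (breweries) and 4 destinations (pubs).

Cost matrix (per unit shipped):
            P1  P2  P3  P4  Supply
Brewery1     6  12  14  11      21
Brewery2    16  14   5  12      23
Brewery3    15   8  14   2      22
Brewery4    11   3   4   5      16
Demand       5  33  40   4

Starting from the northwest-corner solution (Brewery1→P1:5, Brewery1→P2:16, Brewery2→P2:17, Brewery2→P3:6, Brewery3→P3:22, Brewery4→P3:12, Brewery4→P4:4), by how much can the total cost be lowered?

311

Current plan cost = 5·6 + 16·12 + 17·14 + 6·5 + 22·14 + 12·4 + 4·5 = 866.
Optimal plan:
  Brewery1 to P1: 5 × 6 = 30
  Brewery1 to P2: 15 × 12 = 180
  Brewery1 to P3: 1 × 14 = 14
  Brewery2 to P3: 23 × 5 = 115
  Brewery3 to P2: 18 × 8 = 144
  Brewery3 to P4: 4 × 2 = 8
  Brewery4 to P3: 16 × 4 = 64
Optimal cost = 555.
Saving = 866 − 555 = 311.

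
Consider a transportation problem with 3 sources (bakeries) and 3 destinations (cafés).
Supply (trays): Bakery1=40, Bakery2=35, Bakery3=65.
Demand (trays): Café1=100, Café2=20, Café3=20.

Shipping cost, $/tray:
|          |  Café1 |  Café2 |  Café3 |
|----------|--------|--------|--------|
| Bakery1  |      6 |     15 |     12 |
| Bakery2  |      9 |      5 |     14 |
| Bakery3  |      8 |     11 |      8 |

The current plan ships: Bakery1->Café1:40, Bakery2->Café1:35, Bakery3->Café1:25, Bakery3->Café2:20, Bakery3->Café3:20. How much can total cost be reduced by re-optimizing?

140

Current plan cost = 40·6 + 35·9 + 25·8 + 20·11 + 20·8 = $1135.
Optimal plan:
  Bakery1 to Café1: 40 × $6 = $240
  Bakery2 to Café1: 15 × $9 = $135
  Bakery2 to Café2: 20 × $5 = $100
  Bakery3 to Café1: 45 × $8 = $360
  Bakery3 to Café3: 20 × $8 = $160
Optimal cost = $995.
Saving = 1135 − 995 = $140.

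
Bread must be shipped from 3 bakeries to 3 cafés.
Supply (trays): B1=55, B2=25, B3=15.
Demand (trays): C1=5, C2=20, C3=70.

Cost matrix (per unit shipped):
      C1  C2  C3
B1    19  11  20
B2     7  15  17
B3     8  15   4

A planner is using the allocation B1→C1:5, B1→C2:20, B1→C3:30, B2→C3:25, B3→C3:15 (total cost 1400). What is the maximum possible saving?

Current plan cost = 5·19 + 20·11 + 30·20 + 25·17 + 15·4 = 1400.
Optimal plan:
  B1→C2: 20 × 11 = 220
  B1→C3: 35 × 20 = 700
  B2→C1: 5 × 7 = 35
  B2→C3: 20 × 17 = 340
  B3→C3: 15 × 4 = 60
Optimal cost = 1355.
Saving = 1400 − 1355 = 45.

45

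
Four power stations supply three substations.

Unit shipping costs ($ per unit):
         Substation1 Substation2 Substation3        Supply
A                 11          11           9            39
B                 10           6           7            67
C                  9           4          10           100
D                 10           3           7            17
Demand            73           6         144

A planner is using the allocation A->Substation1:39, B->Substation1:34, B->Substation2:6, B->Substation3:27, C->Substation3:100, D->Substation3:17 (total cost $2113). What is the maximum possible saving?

Current plan cost = 39·11 + 34·10 + 6·6 + 27·7 + 100·10 + 17·7 = $2113.
Optimal plan:
  A to Substation3: 39 MWh
  B to Substation3: 67 MWh
  C to Substation1: 73 MWh
  C to Substation2: 6 MWh
  C to Substation3: 21 MWh
  D to Substation3: 17 MWh
Optimal cost = $1830.
Saving = 2113 − 1830 = $283.

283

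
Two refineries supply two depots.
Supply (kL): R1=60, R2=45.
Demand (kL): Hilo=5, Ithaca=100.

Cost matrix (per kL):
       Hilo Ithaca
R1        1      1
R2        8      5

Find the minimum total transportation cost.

A cheapest plan:
  R1->Hilo: 5 kL
  R1->Ithaca: 55 kL
  R2->Ithaca: 45 kL
Total cost = 285.
(Supply check: R1 ships 60; R2 ships 45.)

285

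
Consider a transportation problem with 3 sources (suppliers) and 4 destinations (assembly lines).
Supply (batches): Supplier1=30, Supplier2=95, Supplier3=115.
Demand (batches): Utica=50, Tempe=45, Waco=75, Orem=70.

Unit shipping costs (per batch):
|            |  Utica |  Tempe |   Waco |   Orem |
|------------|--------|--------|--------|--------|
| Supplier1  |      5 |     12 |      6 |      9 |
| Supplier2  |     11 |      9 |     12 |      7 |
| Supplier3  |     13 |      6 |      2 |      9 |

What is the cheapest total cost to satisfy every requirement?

1295

A cheapest plan:
  Supplier1→Utica: 30 batches
  Supplier2→Utica: 20 batches
  Supplier2→Tempe: 5 batches
  Supplier2→Orem: 70 batches
  Supplier3→Tempe: 40 batches
  Supplier3→Waco: 75 batches
Total cost = 1295.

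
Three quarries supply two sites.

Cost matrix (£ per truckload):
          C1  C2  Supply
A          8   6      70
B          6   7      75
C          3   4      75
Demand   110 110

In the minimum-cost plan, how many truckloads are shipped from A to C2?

Solving gives:
  A→C2: 70 × £6 = £420
  B→C1: 75 × £6 = £450
  C→C1: 35 × £3 = £105
  C→C2: 40 × £4 = £160
Total cost = £1135.
So A→C2 carries 70 truckloads.

70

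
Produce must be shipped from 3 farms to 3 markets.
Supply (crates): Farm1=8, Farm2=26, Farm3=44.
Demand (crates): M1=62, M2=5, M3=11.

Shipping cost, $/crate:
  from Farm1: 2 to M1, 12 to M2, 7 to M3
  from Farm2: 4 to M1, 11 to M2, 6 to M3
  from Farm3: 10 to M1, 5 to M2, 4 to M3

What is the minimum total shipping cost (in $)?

469

Optimal allocation:
  Farm1→M1: 8 × $2 = $16
  Farm2→M1: 26 × $4 = $104
  Farm3→M1: 28 × $10 = $280
  Farm3→M2: 5 × $5 = $25
  Farm3→M3: 11 × $4 = $44
Total = 16 + 104 + 280 + 25 + 44 = $469.
(Supply check: Farm1 ships 8; Farm2 ships 26; Farm3 ships 44.)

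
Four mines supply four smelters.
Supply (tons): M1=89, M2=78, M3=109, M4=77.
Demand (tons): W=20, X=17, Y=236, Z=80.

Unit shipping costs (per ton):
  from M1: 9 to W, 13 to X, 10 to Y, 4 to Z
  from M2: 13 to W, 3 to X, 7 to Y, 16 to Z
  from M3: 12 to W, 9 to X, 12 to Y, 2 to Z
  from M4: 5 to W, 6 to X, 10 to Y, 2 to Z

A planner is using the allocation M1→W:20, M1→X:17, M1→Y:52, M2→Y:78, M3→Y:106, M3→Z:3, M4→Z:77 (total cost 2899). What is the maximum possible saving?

353

Current plan cost = 20·9 + 17·13 + 52·10 + 78·7 + 106·12 + 3·2 + 77·2 = 2899.
Optimal plan:
  M1–Y: 89 tons
  M2–X: 17 tons
  M2–Y: 61 tons
  M3–Y: 29 tons
  M3–Z: 80 tons
  M4–W: 20 tons
  M4–Y: 57 tons
Optimal cost = 2546.
Saving = 2899 − 2546 = 353.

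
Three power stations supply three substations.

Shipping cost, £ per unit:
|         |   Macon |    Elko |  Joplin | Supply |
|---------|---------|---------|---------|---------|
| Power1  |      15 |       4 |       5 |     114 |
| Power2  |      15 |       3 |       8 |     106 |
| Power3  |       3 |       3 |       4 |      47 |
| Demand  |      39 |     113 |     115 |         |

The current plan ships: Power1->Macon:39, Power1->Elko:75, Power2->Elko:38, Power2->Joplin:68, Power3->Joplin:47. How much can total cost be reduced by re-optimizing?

701

Current plan cost = 39·15 + 75·4 + 38·3 + 68·8 + 47·4 = £1731.
Optimal plan:
  Power1->Joplin: 114 × £5 = £570
  Power2->Elko: 106 × £3 = £318
  Power3->Macon: 39 × £3 = £117
  Power3->Elko: 7 × £3 = £21
  Power3->Joplin: 1 × £4 = £4
Optimal cost = £1030.
Saving = 1731 − 1030 = £701.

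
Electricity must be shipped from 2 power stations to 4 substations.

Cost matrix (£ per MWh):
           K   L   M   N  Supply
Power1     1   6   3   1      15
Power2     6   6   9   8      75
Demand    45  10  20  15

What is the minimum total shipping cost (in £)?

525

One minimum-cost allocation:
  Power1 to N: 15 × £1 = £15
  Power2 to K: 45 × £6 = £270
  Power2 to L: 10 × £6 = £60
  Power2 to M: 20 × £9 = £180
Total = 15 + 270 + 60 + 180 = £525.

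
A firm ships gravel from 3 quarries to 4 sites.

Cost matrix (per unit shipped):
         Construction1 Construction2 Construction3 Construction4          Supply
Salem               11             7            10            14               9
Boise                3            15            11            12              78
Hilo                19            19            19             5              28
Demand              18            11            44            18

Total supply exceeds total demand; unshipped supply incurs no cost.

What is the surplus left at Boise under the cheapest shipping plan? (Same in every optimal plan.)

Minimum-cost shipments:
  Salem to Construction2: 9 × 7 = 63
  Boise to Construction1: 18 × 3 = 54
  Boise to Construction2: 2 × 15 = 30
  Boise to Construction3: 44 × 11 = 484
  Hilo to Construction4: 18 × 5 = 90
Total cost = 721.
Boise ships 64 of its 78, leaving 14.

14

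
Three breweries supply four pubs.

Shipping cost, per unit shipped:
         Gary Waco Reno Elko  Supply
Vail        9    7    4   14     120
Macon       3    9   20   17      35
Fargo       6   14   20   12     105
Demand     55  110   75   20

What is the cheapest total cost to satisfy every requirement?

1920

A cheapest plan:
  Vail→Waco: 45 × 7 = 315
  Vail→Reno: 75 × 4 = 300
  Macon→Waco: 35 × 9 = 315
  Fargo→Gary: 55 × 6 = 330
  Fargo→Waco: 30 × 14 = 420
  Fargo→Elko: 20 × 12 = 240
Total = 315 + 300 + 315 + 330 + 420 + 240 = 1920.
(Supply check: Vail ships 120; Macon ships 35; Fargo ships 105.)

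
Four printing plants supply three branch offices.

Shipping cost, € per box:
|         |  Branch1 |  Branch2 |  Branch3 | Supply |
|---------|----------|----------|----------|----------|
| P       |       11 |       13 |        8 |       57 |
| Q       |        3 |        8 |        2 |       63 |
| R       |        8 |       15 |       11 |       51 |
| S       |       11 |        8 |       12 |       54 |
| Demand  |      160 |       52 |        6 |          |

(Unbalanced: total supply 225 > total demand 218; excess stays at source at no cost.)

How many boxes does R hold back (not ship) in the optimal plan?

Minimum-cost shipments:
  P to Branch1: 46 × €11 = €506
  P to Branch3: 6 × €8 = €48
  Q to Branch1: 63 × €3 = €189
  R to Branch1: 51 × €8 = €408
  S to Branch2: 52 × €8 = €416
Total cost = €1567.
R ships 51 of its 51, leaving 0.

0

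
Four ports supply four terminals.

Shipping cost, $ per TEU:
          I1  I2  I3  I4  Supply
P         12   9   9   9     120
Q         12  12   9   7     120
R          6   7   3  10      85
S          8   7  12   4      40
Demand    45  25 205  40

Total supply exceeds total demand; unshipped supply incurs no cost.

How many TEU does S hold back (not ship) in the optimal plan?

An optimal plan:
  P to I1: 5 × $12 = $60
  P to I2: 25 × $9 = $225
  P to I3: 40 × $9 = $360
  Q to I3: 80 × $9 = $720
  Q to I4: 40 × $7 = $280
  R to I3: 85 × $3 = $255
  S to I1: 40 × $8 = $320
Total cost = $2220.
S ships 40 of its 40, leaving 0.

0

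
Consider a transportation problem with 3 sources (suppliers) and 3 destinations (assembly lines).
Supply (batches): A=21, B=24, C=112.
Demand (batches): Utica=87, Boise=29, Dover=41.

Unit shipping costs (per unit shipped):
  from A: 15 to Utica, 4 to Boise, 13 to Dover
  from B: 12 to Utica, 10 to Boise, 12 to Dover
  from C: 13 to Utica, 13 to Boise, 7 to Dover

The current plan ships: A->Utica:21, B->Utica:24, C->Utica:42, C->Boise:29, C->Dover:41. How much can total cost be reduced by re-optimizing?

Current plan cost = 21·15 + 24·12 + 42·13 + 29·13 + 41·7 = 1813.
Optimal plan:
  A–Boise: 21 × 4 = 84
  B–Utica: 16 × 12 = 192
  B–Boise: 8 × 10 = 80
  C–Utica: 71 × 13 = 923
  C–Dover: 41 × 7 = 287
Optimal cost = 1566.
Saving = 1813 − 1566 = 247.

247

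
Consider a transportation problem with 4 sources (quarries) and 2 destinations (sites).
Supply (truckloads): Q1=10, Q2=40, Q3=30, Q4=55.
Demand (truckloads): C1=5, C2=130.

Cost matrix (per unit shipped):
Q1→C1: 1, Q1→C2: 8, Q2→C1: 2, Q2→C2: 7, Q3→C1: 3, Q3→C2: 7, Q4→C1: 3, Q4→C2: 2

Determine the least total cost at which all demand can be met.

A cheapest plan:
  Q1–C1: 5 truckloads
  Q1–C2: 5 truckloads
  Q2–C2: 40 truckloads
  Q3–C2: 30 truckloads
  Q4–C2: 55 truckloads
Total cost = 645.
(Supply check: Q1 ships 10; Q2 ships 40; Q3 ships 30; Q4 ships 55.)

645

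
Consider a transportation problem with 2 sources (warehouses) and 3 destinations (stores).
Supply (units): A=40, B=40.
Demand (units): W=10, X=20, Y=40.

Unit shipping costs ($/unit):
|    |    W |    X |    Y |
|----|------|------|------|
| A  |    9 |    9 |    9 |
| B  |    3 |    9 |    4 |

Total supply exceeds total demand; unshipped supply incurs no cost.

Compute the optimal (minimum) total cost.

An optimal shipping plan:
  A->X: 20 units
  A->Y: 10 units
  B->W: 10 units
  B->Y: 30 units
Total cost = $420.
(Supply check: A ships 30; B ships 40.)

420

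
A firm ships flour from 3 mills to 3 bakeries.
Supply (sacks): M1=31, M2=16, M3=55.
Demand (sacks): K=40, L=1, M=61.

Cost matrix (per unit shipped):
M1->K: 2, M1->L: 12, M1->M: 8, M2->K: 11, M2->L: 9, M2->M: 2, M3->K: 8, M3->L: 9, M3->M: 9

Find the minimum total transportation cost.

580

A cheapest plan:
  M1->K: 31 × 2 = 62
  M2->M: 16 × 2 = 32
  M3->K: 9 × 8 = 72
  M3->L: 1 × 9 = 9
  M3->M: 45 × 9 = 405
Total = 62 + 32 + 72 + 9 + 405 = 580.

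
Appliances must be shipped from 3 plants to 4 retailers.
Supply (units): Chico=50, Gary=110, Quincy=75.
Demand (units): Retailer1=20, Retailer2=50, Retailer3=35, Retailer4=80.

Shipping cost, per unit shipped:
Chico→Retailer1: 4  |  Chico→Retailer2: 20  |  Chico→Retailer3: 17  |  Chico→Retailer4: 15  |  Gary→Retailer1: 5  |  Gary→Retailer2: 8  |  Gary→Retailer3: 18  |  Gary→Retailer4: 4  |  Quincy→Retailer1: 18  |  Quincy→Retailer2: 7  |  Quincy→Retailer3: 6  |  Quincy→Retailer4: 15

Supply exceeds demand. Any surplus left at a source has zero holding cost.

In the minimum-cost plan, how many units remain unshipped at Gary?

Minimum-cost shipments:
  Chico->Retailer1: 20 units
  Gary->Retailer2: 10 units
  Gary->Retailer4: 80 units
  Quincy->Retailer2: 40 units
  Quincy->Retailer3: 35 units
Total cost = 970.
Gary ships 90 of its 110, leaving 20.

20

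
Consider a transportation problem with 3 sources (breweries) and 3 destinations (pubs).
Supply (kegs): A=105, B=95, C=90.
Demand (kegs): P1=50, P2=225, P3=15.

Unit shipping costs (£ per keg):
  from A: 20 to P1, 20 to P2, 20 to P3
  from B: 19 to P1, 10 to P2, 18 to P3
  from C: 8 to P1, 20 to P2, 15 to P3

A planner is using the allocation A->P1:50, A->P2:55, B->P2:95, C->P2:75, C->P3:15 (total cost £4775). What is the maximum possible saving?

Current plan cost = 50·20 + 55·20 + 95·10 + 75·20 + 15·15 = £4775.
Optimal plan:
  A->P2: 105 × £20 = £2100
  B->P2: 95 × £10 = £950
  C->P1: 50 × £8 = £400
  C->P2: 25 × £20 = £500
  C->P3: 15 × £15 = £225
Optimal cost = £4175.
Saving = 4775 − 4175 = £600.

600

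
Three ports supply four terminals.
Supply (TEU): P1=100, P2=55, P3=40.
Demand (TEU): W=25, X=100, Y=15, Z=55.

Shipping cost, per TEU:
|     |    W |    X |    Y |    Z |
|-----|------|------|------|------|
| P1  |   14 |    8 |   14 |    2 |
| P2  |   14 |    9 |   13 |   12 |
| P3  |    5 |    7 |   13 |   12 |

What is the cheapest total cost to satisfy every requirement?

A cheapest plan:
  P1 to X: 45 × 8 = 360
  P1 to Z: 55 × 2 = 110
  P2 to X: 40 × 9 = 360
  P2 to Y: 15 × 13 = 195
  P3 to W: 25 × 5 = 125
  P3 to X: 15 × 7 = 105
Total = 360 + 110 + 360 + 195 + 125 + 105 = 1255.

1255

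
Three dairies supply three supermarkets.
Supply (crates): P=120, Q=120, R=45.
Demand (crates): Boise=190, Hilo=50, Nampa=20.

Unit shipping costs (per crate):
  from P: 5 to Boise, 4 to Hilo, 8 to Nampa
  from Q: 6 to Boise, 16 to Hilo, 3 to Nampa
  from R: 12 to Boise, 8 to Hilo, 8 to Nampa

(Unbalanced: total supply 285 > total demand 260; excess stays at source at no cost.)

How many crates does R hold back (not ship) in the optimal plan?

25

Minimum-cost shipments:
  P to Boise: 90 × 5 = 450
  P to Hilo: 30 × 4 = 120
  Q to Boise: 100 × 6 = 600
  Q to Nampa: 20 × 3 = 60
  R to Hilo: 20 × 8 = 160
Total cost = 1390.
R ships 20 of its 45, leaving 25.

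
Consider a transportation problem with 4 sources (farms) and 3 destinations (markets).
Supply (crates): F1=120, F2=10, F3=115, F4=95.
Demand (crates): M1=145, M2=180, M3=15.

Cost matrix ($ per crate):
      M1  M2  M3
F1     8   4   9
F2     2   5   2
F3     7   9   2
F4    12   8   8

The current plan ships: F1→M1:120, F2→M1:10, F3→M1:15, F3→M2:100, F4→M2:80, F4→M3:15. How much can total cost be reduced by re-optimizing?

615

Current plan cost = 120·8 + 10·2 + 15·7 + 100·9 + 80·8 + 15·8 = $2745.
Optimal plan:
  F1–M2: 120 × $4 = $480
  F2–M1: 10 × $2 = $20
  F3–M1: 100 × $7 = $700
  F3–M3: 15 × $2 = $30
  F4–M1: 35 × $12 = $420
  F4–M2: 60 × $8 = $480
Optimal cost = $2130.
Saving = 2745 − 2130 = $615.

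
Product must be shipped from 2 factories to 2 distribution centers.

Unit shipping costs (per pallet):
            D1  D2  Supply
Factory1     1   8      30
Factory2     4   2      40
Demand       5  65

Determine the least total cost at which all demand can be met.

285

Optimal allocation:
  Factory1 to D1: 5 × 1 = 5
  Factory1 to D2: 25 × 8 = 200
  Factory2 to D2: 40 × 2 = 80
Total = 5 + 200 + 80 = 285.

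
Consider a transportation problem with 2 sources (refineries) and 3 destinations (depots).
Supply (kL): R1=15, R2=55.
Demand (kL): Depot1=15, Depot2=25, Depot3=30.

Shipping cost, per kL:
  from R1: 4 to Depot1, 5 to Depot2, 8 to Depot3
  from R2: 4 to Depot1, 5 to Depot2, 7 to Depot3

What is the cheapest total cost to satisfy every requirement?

395

A cheapest plan:
  R1→Depot2: 15 × 5 = 75
  R2→Depot1: 15 × 4 = 60
  R2→Depot2: 10 × 5 = 50
  R2→Depot3: 30 × 7 = 210
Total = 75 + 60 + 50 + 210 = 395.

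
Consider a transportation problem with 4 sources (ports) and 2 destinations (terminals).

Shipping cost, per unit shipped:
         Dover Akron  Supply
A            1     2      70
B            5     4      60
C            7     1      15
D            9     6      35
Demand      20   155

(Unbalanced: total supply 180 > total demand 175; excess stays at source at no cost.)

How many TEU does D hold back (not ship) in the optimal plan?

Minimum-cost shipments:
  A→Dover: 20 × 1 = 20
  A→Akron: 50 × 2 = 100
  B→Akron: 60 × 4 = 240
  C→Akron: 15 × 1 = 15
  D→Akron: 30 × 6 = 180
Total cost = 555.
D ships 30 of its 35, leaving 5.

5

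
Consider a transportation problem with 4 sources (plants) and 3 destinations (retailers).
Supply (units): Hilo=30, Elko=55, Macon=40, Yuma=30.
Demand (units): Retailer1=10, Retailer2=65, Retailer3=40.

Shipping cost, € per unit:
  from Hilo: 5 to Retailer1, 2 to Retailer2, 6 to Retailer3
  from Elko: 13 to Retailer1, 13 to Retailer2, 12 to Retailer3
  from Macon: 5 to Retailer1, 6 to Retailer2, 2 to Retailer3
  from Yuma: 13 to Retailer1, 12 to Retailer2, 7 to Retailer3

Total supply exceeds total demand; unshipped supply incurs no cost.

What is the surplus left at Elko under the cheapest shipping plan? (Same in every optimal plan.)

40

An optimal plan:
  Hilo–Retailer2: 30 × €2 = €60
  Elko–Retailer2: 15 × €13 = €195
  Macon–Retailer1: 10 × €5 = €50
  Macon–Retailer2: 20 × €6 = €120
  Macon–Retailer3: 10 × €2 = €20
  Yuma–Retailer3: 30 × €7 = €210
Total cost = €655.
Elko ships 15 of its 55, leaving 40.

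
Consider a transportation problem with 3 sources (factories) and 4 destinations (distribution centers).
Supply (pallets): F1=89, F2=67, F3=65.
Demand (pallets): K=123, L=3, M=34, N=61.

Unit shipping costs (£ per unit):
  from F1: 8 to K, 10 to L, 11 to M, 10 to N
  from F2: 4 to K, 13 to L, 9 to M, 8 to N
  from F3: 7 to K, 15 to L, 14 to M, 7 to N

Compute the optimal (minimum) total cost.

1543

A cheapest plan:
  F1→K: 52 pallets
  F1→L: 3 pallets
  F1→M: 34 pallets
  F2→K: 67 pallets
  F3→K: 4 pallets
  F3→N: 61 pallets
Total cost = £1543.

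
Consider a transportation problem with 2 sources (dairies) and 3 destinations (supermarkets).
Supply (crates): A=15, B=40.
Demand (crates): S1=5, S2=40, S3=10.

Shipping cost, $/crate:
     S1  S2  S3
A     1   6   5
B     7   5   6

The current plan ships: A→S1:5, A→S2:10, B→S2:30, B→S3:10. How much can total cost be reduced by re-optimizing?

20

Current plan cost = 5·1 + 10·6 + 30·5 + 10·6 = $275.
Optimal plan:
  A to S1: 5 × $1 = $5
  A to S3: 10 × $5 = $50
  B to S2: 40 × $5 = $200
Optimal cost = $255.
Saving = 275 − 255 = $20.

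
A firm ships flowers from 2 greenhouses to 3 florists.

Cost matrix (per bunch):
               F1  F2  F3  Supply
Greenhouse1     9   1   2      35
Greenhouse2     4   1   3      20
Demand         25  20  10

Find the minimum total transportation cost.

One minimum-cost allocation:
  Greenhouse1 to F1: 5 × 9 = 45
  Greenhouse1 to F2: 20 × 1 = 20
  Greenhouse1 to F3: 10 × 2 = 20
  Greenhouse2 to F1: 20 × 4 = 80
Total = 45 + 20 + 20 + 80 = 165.

165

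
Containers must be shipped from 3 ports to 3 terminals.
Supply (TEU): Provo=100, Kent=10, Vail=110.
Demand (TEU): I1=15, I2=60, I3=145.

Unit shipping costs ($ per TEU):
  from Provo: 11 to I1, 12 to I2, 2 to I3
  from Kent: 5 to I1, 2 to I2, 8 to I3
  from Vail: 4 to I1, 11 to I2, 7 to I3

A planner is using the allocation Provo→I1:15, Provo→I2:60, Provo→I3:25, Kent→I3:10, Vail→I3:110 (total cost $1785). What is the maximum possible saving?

640

Current plan cost = 15·11 + 60·12 + 25·2 + 10·8 + 110·7 = $1785.
Optimal plan:
  Provo->I3: 100 × $2 = $200
  Kent->I2: 10 × $2 = $20
  Vail->I1: 15 × $4 = $60
  Vail->I2: 50 × $11 = $550
  Vail->I3: 45 × $7 = $315
Optimal cost = $1145.
Saving = 1785 − 1145 = $640.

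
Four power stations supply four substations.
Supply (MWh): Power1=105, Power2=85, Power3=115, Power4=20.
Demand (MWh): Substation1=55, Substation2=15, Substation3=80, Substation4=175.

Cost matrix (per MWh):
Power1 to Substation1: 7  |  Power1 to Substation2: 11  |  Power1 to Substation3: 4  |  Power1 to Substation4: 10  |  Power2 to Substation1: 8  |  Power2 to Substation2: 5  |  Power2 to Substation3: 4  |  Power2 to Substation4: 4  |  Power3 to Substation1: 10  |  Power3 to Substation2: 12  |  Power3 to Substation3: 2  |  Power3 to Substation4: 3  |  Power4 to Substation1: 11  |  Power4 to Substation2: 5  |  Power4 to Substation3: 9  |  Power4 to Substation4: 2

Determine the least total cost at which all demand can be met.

1295

A cheapest plan:
  Power1 to Substation1: 55 × 7 = 385
  Power1 to Substation3: 50 × 4 = 200
  Power2 to Substation2: 15 × 5 = 75
  Power2 to Substation4: 70 × 4 = 280
  Power3 to Substation3: 30 × 2 = 60
  Power3 to Substation4: 85 × 3 = 255
  Power4 to Substation4: 20 × 2 = 40
Total = 385 + 200 + 75 + 280 + 60 + 255 + 40 = 1295.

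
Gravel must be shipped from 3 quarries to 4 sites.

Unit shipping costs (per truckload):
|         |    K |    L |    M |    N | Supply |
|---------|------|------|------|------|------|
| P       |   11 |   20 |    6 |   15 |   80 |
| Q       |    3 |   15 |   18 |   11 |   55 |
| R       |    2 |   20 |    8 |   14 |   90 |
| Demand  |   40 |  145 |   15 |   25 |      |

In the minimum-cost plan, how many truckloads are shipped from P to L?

65

Solving gives:
  P–L: 65 × 20 = 1300
  P–M: 15 × 6 = 90
  Q–L: 55 × 15 = 825
  R–K: 40 × 2 = 80
  R–L: 25 × 20 = 500
  R–N: 25 × 14 = 350
Total cost = 3145.
So P→L carries 65 truckloads.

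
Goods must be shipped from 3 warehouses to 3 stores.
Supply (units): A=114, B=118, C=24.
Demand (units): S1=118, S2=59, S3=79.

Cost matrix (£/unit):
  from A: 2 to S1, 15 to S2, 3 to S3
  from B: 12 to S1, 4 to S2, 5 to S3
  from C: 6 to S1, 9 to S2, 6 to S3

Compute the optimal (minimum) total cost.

903

An optimal shipping plan:
  A to S1: 114 × £2 = £228
  B to S2: 59 × £4 = £236
  B to S3: 59 × £5 = £295
  C to S1: 4 × £6 = £24
  C to S3: 20 × £6 = £120
Total = 228 + 236 + 295 + 24 + 120 = £903.
(Supply check: A ships 114; B ships 118; C ships 24.)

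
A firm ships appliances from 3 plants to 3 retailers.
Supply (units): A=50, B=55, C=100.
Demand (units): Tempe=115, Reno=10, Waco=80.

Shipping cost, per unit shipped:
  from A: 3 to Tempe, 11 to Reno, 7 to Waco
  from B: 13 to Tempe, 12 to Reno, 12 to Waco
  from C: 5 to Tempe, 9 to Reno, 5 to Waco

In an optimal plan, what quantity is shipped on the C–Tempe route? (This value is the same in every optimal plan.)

65

Solving gives:
  A->Tempe: 50 × 3 = 150
  B->Reno: 10 × 12 = 120
  B->Waco: 45 × 12 = 540
  C->Tempe: 65 × 5 = 325
  C->Waco: 35 × 5 = 175
Total cost = 1310.
So C→Tempe carries 65 units.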